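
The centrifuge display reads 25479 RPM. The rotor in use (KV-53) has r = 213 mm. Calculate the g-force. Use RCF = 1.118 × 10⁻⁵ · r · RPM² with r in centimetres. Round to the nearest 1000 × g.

RCF ≈ 155000 x g

r = 213 mm = 21.3 cm
RCF = 1.118 × 10⁻⁵ × r × N²
RCF = 1.118 × 10⁻⁵ × 21.3 × (25479)² = 1.118 × 10⁻⁵ × 21.3 × 649,179,441 ≈ 154,591.7 × g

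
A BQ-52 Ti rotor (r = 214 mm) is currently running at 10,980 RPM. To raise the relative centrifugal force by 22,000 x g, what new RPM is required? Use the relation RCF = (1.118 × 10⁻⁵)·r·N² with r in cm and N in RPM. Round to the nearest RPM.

r = 214 mm = 21.4 cm
Current RCF = 1.118 × 10⁻⁵ × 21.4 × (10980)² = 1.118 × 10⁻⁵ × 21.4 × 120,560,400 ≈ 28,844.3 × g
Target RCF = 28,844.3 + 22,000 = 50,844.3 × g
N² = 50,844.3 / (23.9252 × 10⁻⁵) = 212,513,584
N ≈ √212,513,584 ≈ 14,577.8

14578 RPM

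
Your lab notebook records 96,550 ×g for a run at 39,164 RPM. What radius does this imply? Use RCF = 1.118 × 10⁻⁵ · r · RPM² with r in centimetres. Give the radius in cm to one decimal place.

≈ 5.6 cm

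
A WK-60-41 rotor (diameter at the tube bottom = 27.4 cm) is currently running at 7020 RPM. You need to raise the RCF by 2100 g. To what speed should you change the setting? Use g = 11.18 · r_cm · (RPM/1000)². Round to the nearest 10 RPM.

r = 27.4 / 2 = 13.7 cm
Current RCF = 11.18 × 13.7 × (7.02)² = 11.18 × 13.7 × 49.2804 ≈ 7,548.1 × g
Target RCF = 7,548.1 + 2,100 = 9,648.1 × g
(N/1000)² = 9,648.1 / 153.166 = 62.99113
N = 1000 × √62.99113 ≈ 7,936.7

≈ 7940 RPM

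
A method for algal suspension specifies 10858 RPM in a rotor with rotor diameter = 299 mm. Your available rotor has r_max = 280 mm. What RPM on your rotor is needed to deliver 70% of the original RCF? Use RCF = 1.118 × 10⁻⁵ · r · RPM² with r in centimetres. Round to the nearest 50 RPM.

Original rotor: r = 299 mm / 2 = 149.5 mm = 14.95 cm
RCF = 1.118 × 10⁻⁵ × r × N²
RCF_original = 1.118 × 10⁻⁵ × 14.95 × (10858)² = 1.118 × 10⁻⁵ × 14.95 × 117,896,164 ≈ 19,705.3 × g
Target RCF = 0.7 × 19,705.3 ≈ 13,793.7 × g
Your rotor: r = 280 mm = 28.0 cm
13,793.7 = 1.118 × 10⁻⁵ × 28 × N²
N² = 13,793.7 / (31.304 × 10⁻⁵) = 44,063,698
N ≈ √44,063,698 ≈ 6,638.0

≈ 6650 RPM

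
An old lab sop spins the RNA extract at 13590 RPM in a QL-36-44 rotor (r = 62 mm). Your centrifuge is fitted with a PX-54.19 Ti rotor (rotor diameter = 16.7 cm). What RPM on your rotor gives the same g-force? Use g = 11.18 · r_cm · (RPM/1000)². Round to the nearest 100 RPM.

11700 RPM

Original rotor: r = 62 mm = 6.2 cm
RCF_original = 11.18 × 6.2 × (13.59)² = 11.18 × 6.2 × 184.6881 ≈ 12,801.8 × g
Your rotor: r = 16.7 / 2 = 8.35 cm
12,801.8 = 11.18 × 8.35 × (N/1000)²
(N/1000)² = 12,801.8 / 93.353 = 137.1332
N = 1000 × √137.1332 ≈ 11,710.4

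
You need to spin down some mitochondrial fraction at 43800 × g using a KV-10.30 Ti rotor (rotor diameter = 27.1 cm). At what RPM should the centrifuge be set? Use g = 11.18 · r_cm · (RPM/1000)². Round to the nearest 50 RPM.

r = 27.1 / 2 = 13.55 cm
RCF = 11.18 × r × (N/1000)²
43,800 = 11.18 × 13.55 × (N/1000)²
(N/1000)² = 43,800 / 151.489 = 289.1299
N = 1000 × √289.1299 ≈ 17,003.8

17000 RPM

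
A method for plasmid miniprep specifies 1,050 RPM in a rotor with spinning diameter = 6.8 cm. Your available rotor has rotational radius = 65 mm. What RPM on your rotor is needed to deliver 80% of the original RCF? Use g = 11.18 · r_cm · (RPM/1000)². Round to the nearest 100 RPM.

Original rotor: r = 6.8 / 2 = 3.4 cm
RCF_original = 11.18 × 3.4 × (1.05)² = 11.18 × 3.4 × 1.1025 ≈ 41.9 × g
Target RCF = 0.8 × 41.9 ≈ 33.5 × g
Your rotor: r = 65 mm = 6.5 cm
33.5 = 11.18 × 6.5 × (N/1000)²
(N/1000)² = 33.5 / 72.67 = 0.460988
N = 1000 × √0.460988 ≈ 679.0

700 RPM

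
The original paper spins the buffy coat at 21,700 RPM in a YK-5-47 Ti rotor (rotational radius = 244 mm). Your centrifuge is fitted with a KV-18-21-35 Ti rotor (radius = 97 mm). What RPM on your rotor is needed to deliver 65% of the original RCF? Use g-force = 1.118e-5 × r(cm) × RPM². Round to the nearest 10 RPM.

Original rotor: r = 244 mm = 24.4 cm
RCF_original = 1.118 × 10⁻⁵ × 24.4 × (21700)² = 1.118 × 10⁻⁵ × 24.4 × 470,890,000 ≈ 128,455 × g
Target RCF = 0.65 × 128,455 ≈ 83,495.8 × g
Your rotor: r = 97 mm = 9.7 cm
83,495.8 = 1.118 × 10⁻⁵ × 9.7 × N²
N² = 83,495.8 / (10.8446 × 10⁻⁵) = 769,929,735
N ≈ √769,929,735 ≈ 27,747.6

≈ 27750 RPM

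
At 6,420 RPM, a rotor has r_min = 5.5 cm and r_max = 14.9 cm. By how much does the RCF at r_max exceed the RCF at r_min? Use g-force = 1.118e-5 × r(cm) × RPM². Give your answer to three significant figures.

4330 g

RCF_max = 1.118 × 10⁻⁵ × 14.9 × (6420)² = 1.118 × 10⁻⁵ × 14.9 × 41,216,400 ≈ 6,865.9 × g
RCF_min = 1.118 × 10⁻⁵ × 5.5 × (6420)² = 1.118 × 10⁻⁵ × 5.5 × 41,216,400 ≈ 2,534.4 × g
ΔRCF = 6,865.9 − 2,534.4 = 4,331.5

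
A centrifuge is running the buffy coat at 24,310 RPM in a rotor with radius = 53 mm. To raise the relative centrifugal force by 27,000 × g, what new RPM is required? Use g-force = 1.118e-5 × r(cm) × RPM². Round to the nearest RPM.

N₂ ≈ 32352 RPM

r = 53 mm = 5.3 cm
Current RCF = 1.118 × 10⁻⁵ × 5.3 × (24310)² = 1.118 × 10⁻⁵ × 5.3 × 590,976,100 ≈ 35,017.7 × g
Target RCF = 35,017.7 + 27,000 = 62,017.7 × g
N² = 62,017.7 / (5.9254 × 10⁻⁵) = 1,046,641,577
N ≈ √1,046,641,577 ≈ 32,351.8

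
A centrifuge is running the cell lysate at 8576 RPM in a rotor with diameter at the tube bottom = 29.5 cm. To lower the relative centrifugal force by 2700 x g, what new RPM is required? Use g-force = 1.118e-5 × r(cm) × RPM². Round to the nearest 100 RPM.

r = 29.5 / 2 = 14.75 cm
Current RCF = 1.118 × 10⁻⁵ × 14.75 × (8576)² = 1.118 × 10⁻⁵ × 14.75 × 73,547,776 ≈ 12,128.4 × g
Target RCF = 12,128.4 − 2,700 = 9,428.4 × g
N² = 9,428.4 / (16.4905 × 10⁻⁵) = 57,174,737
N ≈ √57,174,737 ≈ 7,561.4

≈ 7600 RPM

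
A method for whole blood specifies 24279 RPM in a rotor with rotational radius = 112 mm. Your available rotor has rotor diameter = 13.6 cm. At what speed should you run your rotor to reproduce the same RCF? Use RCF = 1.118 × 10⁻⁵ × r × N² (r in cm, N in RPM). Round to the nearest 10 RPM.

≈ 31160 RPM

Original rotor: r = 112 mm = 11.2 cm
RCF = 1.118 × 10⁻⁵ × r × N²
RCF_original = 1.118 × 10⁻⁵ × 11.2 × (24279)² = 1.118 × 10⁻⁵ × 11.2 × 589,469,841 ≈ 73,811.1 × g
Your rotor: r = 13.6 / 2 = 6.8 cm
73,811.1 = 1.118 × 10⁻⁵ × 6.8 × N²
N² = 73,811.1 / (7.6024 × 10⁻⁵) = 970,892,087
N ≈ √970,892,087 ≈ 31,159.1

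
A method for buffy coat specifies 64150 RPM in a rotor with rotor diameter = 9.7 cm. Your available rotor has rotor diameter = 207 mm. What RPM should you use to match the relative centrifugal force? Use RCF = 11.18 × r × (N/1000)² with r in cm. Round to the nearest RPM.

Original rotor: r = 9.7 / 2 = 4.85 cm
RCF_original = 11.18 × 4.85 × (64.15)² = 11.18 × 4.85 × 4,115.2225 ≈ 223,139.7 × g
Your rotor: r = 207 mm / 2 = 103.5 mm = 10.35 cm
223,139.7 = 11.18 × 10.35 × (N/1000)²
(N/1000)² = 223,139.7 / 115.713 = 1928.389
N = 1000 × √1928.389 ≈ 43,913.4

≈ 43913 RPM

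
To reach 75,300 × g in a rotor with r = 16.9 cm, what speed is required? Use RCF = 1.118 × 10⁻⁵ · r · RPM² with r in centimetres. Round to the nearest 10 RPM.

≈ 19960 RPM

75,300 = 1.118 × 10⁻⁵ × 16.9 × N²
N² = 75,300 / (18.8942 × 10⁻⁵) = 398,535,000
N ≈ √398,535,000 ≈ 19,963.3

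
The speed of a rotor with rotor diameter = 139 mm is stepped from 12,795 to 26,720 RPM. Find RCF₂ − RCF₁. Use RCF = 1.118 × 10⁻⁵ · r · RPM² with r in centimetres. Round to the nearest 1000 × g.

r = 139 mm / 2 = 69.5 mm = 6.95 cm
RCF₁ = 1.118 × 10⁻⁵ × 6.95 × (12795)² = 1.118 × 10⁻⁵ × 6.95 × 163,712,025 ≈ 12,720.6 × g
RCF₂ = 1.118 × 10⁻⁵ × 6.95 × (26720)² = 1.118 × 10⁻⁵ × 6.95 × 713,958,400 ≈ 55,475.3 × g
Increase = 55,475.3 − 12,720.6 = 42,754.7

≈ 43000 g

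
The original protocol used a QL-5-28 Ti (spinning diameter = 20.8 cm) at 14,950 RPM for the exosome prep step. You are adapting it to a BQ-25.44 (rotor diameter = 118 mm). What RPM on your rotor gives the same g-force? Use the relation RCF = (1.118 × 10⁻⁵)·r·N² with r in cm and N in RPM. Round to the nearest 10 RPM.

19850 RPM

Original rotor: r = 20.8 / 2 = 10.4 cm
RCF_original = 1.118 × 10⁻⁵ × 10.4 × (14950)² = 1.118 × 10⁻⁵ × 10.4 × 223,502,500 ≈ 25,987.1 × g
Your rotor: r = 118 mm / 2 = 59 mm = 5.9 cm
25,987.1 = 1.118 × 10⁻⁵ × 5.9 × N²
N² = 25,987.1 / (6.5962 × 10⁻⁵) = 393,970,771
N ≈ √393,970,771 ≈ 19,848.7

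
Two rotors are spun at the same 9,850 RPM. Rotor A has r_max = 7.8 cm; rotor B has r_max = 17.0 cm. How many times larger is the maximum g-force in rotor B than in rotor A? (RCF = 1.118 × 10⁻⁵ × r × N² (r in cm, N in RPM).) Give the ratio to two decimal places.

2.18

At fixed N, RCF ∝ r, so RCF_B/RCF_A = r_B/r_A = 17.0 / 7.8 = 2.1795.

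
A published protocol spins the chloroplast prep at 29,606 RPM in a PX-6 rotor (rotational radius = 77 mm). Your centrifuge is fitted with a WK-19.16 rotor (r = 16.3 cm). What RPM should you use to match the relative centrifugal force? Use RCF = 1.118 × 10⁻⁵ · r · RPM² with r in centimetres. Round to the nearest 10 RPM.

20350 RPM

Original rotor: r = 77 mm = 7.7 cm
RCF_original = 1.118 × 10⁻⁵ × 7.7 × (29606)² = 1.118 × 10⁻⁵ × 7.7 × 876,515,236 ≈ 75,455.7 × g
75,455.7 = 1.118 × 10⁻⁵ × 16.3 × N²
N² = 75,455.7 / (18.2234 × 10⁻⁵) = 414,059,396
N ≈ √414,059,396 ≈ 20,348.4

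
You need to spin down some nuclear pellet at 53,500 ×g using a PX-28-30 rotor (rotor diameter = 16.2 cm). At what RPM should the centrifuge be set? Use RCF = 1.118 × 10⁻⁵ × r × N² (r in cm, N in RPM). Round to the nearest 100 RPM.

24300 RPM

r = 16.2 / 2 = 8.1 cm
53,500 = 1.118 × 10⁻⁵ × 8.1 × N²
N² = 53,500 / (9.0558 × 10⁻⁵) = 590,781,599
N ≈ √590,781,599 ≈ 24,306.0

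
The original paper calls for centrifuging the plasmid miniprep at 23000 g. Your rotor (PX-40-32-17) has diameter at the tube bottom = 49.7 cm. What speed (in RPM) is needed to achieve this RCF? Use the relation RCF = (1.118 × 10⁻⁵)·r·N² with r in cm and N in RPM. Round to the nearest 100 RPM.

N ≈ 9100 RPM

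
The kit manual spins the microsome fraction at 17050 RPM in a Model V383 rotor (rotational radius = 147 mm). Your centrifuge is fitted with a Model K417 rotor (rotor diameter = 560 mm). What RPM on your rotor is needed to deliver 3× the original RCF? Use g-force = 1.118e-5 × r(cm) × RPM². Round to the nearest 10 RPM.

Original rotor: r = 147 mm = 14.7 cm
RCF = 1.118 × 10⁻⁵ × r × N²
RCF_original = 1.118 × 10⁻⁵ × 14.7 × (17050)² = 1.118 × 10⁻⁵ × 14.7 × 290,702,500 ≈ 47,775.8 × g
Target RCF = 3 × 47,775.8 ≈ 143,327.4 × g
Your rotor: r = 560 mm / 2 = 280 mm = 28 cm
143,327.4 = 1.118 × 10⁻⁵ × 28 × N²
N² = 143,327.4 / (31.304 × 10⁻⁵) = 457,856,504
N ≈ √457,856,504 ≈ 21,397.6

≈ 21400 RPM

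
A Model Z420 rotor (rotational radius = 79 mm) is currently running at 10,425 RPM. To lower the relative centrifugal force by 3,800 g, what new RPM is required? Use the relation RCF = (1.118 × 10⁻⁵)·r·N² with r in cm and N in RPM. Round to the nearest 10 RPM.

r = 79 mm = 7.9 cm
Current RCF = 1.118 × 10⁻⁵ × 7.9 × (10425)² = 1.118 × 10⁻⁵ × 7.9 × 108,680,625 ≈ 9,598.9 × g
Target RCF = 9,598.9 − 3,800 = 5,798.9 × g
N² = 5,798.9 / (8.8322 × 10⁻⁵) = 65,656,348
N ≈ √65,656,348 ≈ 8,102.9

8100 RPM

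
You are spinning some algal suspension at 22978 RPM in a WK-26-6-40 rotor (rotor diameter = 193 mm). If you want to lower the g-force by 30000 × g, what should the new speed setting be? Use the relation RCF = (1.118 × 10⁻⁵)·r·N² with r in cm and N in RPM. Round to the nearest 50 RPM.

≈ 15800 RPM

r = 193 mm / 2 = 96.5 mm = 9.65 cm
Current RCF = 1.118 × 10⁻⁵ × 9.65 × (22978)² = 1.118 × 10⁻⁵ × 9.65 × 527,988,484 ≈ 56,963.1 × g
Target RCF = 56,963.1 − 30,000 = 26,963.1 × g
N² = 26,963.1 / (10.7887 × 10⁻⁵) = 249,919,824
N ≈ √249,919,824 ≈ 15,808.9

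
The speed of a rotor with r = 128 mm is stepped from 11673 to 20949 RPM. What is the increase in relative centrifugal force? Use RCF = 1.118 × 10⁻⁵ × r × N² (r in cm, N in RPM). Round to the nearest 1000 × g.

r = 128 mm = 12.8 cm
RCF₁ = 1.118 × 10⁻⁵ × 12.8 × (11673)² = 1.118 × 10⁻⁵ × 12.8 × 136,258,929 ≈ 19,499.2 × g
RCF₂ = 1.118 × 10⁻⁵ × 12.8 × (20949)² = 1.118 × 10⁻⁵ × 12.8 × 438,860,601 ≈ 62,802.7 × g
Increase = 62,802.7 − 19,499.2 = 43,303.5

43000 ×g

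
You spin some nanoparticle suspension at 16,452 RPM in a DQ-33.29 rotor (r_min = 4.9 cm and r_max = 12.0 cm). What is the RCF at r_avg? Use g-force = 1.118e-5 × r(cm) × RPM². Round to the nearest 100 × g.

RCF ≈ 25600 ×g

r_avg = (4.9 + 12.0) / 2 = 8.45 cm
RCF = 1.118 × 10⁻⁵ × 8.45 × (16452)² = 1.118 × 10⁻⁵ × 8.45 × 270,668,304 ≈ 25,570.3 × g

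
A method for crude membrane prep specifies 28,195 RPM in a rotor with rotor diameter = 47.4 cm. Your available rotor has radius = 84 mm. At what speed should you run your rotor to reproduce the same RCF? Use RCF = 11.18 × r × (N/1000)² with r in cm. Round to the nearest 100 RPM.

≈ 47400 RPM

Original rotor: r = 47.4 / 2 = 23.7 cm
RCF = 11.18 × r × (N/1000)²
RCF_original = 11.18 × 23.7 × (28.195)² = 11.18 × 23.7 × 794.958025 ≈ 210,636.8 × g
Your rotor: r = 84 mm = 8.4 cm
210,636.8 = 11.18 × 8.4 × (N/1000)²
(N/1000)² = 210,636.8 / 93.912 = 2242.917
N = 1000 × √2242.917 ≈ 47,359.4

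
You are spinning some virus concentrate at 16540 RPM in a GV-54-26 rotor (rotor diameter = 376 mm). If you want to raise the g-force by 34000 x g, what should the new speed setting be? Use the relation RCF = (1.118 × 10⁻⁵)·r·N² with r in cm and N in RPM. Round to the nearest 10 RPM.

r = 376 mm / 2 = 188 mm = 18.8 cm
Current RCF = 1.118 × 10⁻⁵ × 18.8 × (16540)² = 1.118 × 10⁻⁵ × 18.8 × 273,571,600 ≈ 57,500.4 × g
Target RCF = 57,500.4 + 34,000 = 91,500.4 × g
N² = 91,500.4 / (21.0184 × 10⁻⁵) = 435,334,754
N ≈ √435,334,754 ≈ 20,864.7

≈ 20860 RPM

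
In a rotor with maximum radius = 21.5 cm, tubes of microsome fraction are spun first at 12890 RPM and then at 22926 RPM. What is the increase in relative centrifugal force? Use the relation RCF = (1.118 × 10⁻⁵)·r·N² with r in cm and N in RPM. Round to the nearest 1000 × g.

RCF₁ = 1.118 × 10⁻⁵ × 21.5 × (12890)² = 1.118 × 10⁻⁵ × 21.5 × 166,152,100 ≈ 39,938 × g
RCF₂ = 1.118 × 10⁻⁵ × 21.5 × (22926)² = 1.118 × 10⁻⁵ × 21.5 × 525,601,476 ≈ 126,338.8 × g
Increase = 126,338.8 − 39,938 = 86,400.8

86000 x g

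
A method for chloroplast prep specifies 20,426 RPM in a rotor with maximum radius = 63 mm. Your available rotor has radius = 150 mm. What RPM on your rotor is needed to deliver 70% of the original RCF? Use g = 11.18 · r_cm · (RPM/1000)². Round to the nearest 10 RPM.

11080 RPM

Original rotor: r = 63 mm = 6.3 cm
RCF = 11.18 × r × (N/1000)²
RCF_original = 11.18 × 6.3 × (20.426)² = 11.18 × 6.3 × 417.221476 ≈ 29,386.6 × g
Target RCF = 0.7 × 29,386.6 ≈ 20,570.6 × g
Your rotor: r = 150 mm = 15.0 cm
20,570.6 = 11.18 × 15 × (N/1000)²
(N/1000)² = 20,570.6 / 167.7 = 122.6631
N = 1000 × √122.6631 ≈ 11,075.3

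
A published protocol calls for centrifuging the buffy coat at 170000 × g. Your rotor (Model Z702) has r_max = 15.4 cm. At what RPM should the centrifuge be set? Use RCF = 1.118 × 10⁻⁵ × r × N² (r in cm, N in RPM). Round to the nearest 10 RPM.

≈ 31420 RPM

RCF = 1.118 × 10⁻⁵ × r × N²
170,000 = 1.118 × 10⁻⁵ × 15.4 × N²
N² = 170,000 / (17.2172 × 10⁻⁵) = 987,384,708
N ≈ √987,384,708 ≈ 31,422.7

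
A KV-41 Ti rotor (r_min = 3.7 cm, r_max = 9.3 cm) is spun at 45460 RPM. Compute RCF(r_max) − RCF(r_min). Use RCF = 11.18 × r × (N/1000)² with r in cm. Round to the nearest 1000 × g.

ΔRCF ≈ 129000 x g

RCF_max = 11.18 × 9.3 × (45.46)² = 11.18 × 9.3 × 2,066.6116 ≈ 214,873.9 × g
RCF_min = 11.18 × 3.7 × (45.46)² = 11.18 × 3.7 × 2,066.6116 ≈ 85,487.5 × g
ΔRCF = 214,873.9 − 85,487.5 = 129,386.4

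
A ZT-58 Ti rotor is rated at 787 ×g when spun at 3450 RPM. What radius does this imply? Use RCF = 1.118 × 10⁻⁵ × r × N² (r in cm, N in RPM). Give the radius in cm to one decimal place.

r ≈ 5.9 cm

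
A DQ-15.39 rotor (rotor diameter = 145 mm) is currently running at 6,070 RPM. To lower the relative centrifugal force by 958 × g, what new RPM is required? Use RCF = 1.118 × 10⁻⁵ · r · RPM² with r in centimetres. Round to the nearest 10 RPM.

r = 145 mm / 2 = 72.5 mm = 7.25 cm
Current RCF = 1.118 × 10⁻⁵ × 7.25 × (6070)² = 1.118 × 10⁻⁵ × 7.25 × 36,844,900 ≈ 2,986.5 × g
Target RCF = 2,986.5 − 958 = 2,028.5 × g
N² = 2,028.5 / (8.1055 × 10⁻⁵) = 25,026,217
N ≈ √25,026,217 ≈ 5,002.6

5000 RPM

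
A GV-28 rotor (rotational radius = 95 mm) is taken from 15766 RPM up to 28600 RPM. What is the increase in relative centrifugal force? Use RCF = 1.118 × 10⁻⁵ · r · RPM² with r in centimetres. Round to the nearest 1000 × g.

r = 95 mm = 9.5 cm
RCF₁ = 1.118 × 10⁻⁵ × 9.5 × (15766)² = 1.118 × 10⁻⁵ × 9.5 × 248,566,756 ≈ 26,400.3 × g
RCF₂ = 1.118 × 10⁻⁵ × 9.5 × (28600)² = 1.118 × 10⁻⁵ × 9.5 × 817,960,000 ≈ 86,875.5 × g
Increase = 86,875.5 − 26,400.3 = 60,475.2

≈ 60000 x g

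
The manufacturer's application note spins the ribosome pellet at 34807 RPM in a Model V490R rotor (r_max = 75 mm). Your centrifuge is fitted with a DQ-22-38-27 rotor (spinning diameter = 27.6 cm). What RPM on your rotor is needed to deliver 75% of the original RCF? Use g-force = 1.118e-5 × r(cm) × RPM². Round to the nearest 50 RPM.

Original rotor: r = 75 mm = 7.5 cm
RCF = 1.118 × 10⁻⁵ × r × N²
RCF_original = 1.118 × 10⁻⁵ × 7.5 × (34807)² = 1.118 × 10⁻⁵ × 7.5 × 1,211,527,249 ≈ 101,586.6 × g
Target RCF = 0.75 × 101,586.6 ≈ 76,190 × g
Your rotor: r = 27.6 / 2 = 13.8 cm
76,190 = 1.118 × 10⁻⁵ × 13.8 × N²
N² = 76,190 / (15.4284 × 10⁻⁵) = 493,829,561
N ≈ √493,829,561 ≈ 22,222.3

≈ 22200 RPM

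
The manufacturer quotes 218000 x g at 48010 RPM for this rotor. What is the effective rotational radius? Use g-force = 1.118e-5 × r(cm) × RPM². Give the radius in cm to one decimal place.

r ≈ 8.5 cm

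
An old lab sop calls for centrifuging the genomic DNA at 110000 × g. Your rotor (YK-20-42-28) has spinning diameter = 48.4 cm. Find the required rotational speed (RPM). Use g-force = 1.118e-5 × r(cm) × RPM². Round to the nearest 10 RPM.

r = 48.4 / 2 = 24.2 cm
110,000 = 1.118 × 10⁻⁵ × 24.2 × N²
N² = 110,000 / (27.0556 × 10⁻⁵) = 406,570,174
N ≈ √406,570,174 ≈ 20,163.6

20160 RPM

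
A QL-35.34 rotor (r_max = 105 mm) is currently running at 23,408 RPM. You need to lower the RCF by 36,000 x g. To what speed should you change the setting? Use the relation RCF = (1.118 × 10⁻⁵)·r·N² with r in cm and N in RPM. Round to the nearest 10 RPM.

≈ 15530 RPM

r = 105 mm = 10.5 cm
Current RCF = 1.118 × 10⁻⁵ × 10.5 × (23408)² = 1.118 × 10⁻⁵ × 10.5 × 547,934,464 ≈ 64,322 × g
Target RCF = 64,322 − 36,000 = 28,322 × g
N² = 28,322 / (11.739 × 10⁻⁵) = 241,264,162
N ≈ √241,264,162 ≈ 15,532.7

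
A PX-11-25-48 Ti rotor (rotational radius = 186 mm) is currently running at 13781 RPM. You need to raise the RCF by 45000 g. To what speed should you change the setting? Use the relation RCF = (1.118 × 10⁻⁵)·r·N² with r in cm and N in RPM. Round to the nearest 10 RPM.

r = 186 mm = 18.6 cm
Current RCF = 1.118 × 10⁻⁵ × 18.6 × (13781)² = 1.118 × 10⁻⁵ × 18.6 × 189,915,961 ≈ 39,492.6 × g
Target RCF = 39,492.6 + 45,000 = 84,492.6 × g
N² = 84,492.6 / (20.7948 × 10⁻⁵) = 406,316,002
N ≈ √406,316,002 ≈ 20,157.3

N₂ ≈ 20160 RPM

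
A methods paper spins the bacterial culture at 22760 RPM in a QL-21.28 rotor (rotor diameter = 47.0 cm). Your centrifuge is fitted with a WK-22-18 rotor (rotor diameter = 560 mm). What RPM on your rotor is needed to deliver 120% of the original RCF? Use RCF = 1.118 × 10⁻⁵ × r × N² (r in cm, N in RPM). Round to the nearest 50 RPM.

Original rotor: r = 47.0 / 2 = 23.5 cm
RCF_original = 1.118 × 10⁻⁵ × 23.5 × (22760)² = 1.118 × 10⁻⁵ × 23.5 × 518,017,600 ≈ 136,098.8 × g
Target RCF = 1.2 × 136,098.8 ≈ 163,318.6 × g
Your rotor: r = 560 mm / 2 = 280 mm = 28 cm
163,318.6 = 1.118 × 10⁻⁵ × 28 × N²
N² = 163,318.6 / (31.304 × 10⁻⁵) = 521,717,991
N ≈ √521,717,991 ≈ 22,841.1

22850 RPM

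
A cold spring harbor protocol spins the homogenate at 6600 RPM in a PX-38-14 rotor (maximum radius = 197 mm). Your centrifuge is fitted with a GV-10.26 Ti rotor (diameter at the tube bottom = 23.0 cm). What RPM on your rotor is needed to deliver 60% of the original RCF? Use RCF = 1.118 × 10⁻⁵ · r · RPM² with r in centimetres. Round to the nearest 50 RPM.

Original rotor: r = 197 mm = 19.7 cm
RCF_original = 1.118 × 10⁻⁵ × 19.7 × (6600)² = 1.118 × 10⁻⁵ × 19.7 × 43,560,000 ≈ 9,593.9 × g
Target RCF = 0.6 × 9,593.9 ≈ 5,756.3 × g
Your rotor: r = 23.0 / 2 = 11.5 cm
5,756.3 = 1.118 × 10⁻⁵ × 11.5 × N²
N² = 5,756.3 / (12.857 × 10⁻⁵) = 44,771,720
N ≈ √44,771,720 ≈ 6,691.2

≈ 6700 RPM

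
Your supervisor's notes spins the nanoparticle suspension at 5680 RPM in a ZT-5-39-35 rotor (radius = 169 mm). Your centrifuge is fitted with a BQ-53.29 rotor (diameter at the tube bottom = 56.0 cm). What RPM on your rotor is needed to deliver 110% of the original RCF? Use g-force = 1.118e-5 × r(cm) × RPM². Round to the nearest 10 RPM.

4630 RPM

Original rotor: r = 169 mm = 16.9 cm
RCF = 1.118 × 10⁻⁵ × r × N²
RCF_original = 1.118 × 10⁻⁵ × 16.9 × (5680)² = 1.118 × 10⁻⁵ × 16.9 × 32,262,400 ≈ 6,095.7 × g
Target RCF = 1.1 × 6,095.7 ≈ 6,705.3 × g
Your rotor: r = 56.0 / 2 = 28 cm
6,705.3 = 1.118 × 10⁻⁵ × 28 × N²
N² = 6,705.3 / (31.304 × 10⁻⁵) = 21,419,946
N ≈ √21,419,946 ≈ 4,628.2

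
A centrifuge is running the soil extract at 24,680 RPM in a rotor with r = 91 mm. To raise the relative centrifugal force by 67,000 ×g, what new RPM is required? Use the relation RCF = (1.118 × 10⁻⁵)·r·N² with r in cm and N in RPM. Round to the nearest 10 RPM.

≈ 35600 RPM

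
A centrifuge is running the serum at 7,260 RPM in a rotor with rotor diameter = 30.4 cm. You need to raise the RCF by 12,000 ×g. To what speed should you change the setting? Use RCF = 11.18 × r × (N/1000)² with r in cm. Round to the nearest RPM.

≈ 11105 RPM

r = 30.4 / 2 = 15.2 cm
Current RCF = 11.18 × 15.2 × (7.26)² = 11.18 × 15.2 × 52.7076 ≈ 8,956.9 × g
Target RCF = 8,956.9 + 12,000 = 20,956.9 × g
(N/1000)² = 20,956.9 / 169.936 = 123.3223
N = 1000 × √123.3223 ≈ 11,105.1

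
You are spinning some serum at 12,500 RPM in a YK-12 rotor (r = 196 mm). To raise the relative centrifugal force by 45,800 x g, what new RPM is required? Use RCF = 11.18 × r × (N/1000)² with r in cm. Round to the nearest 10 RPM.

r = 196 mm = 19.6 cm
Current RCF = 11.18 × 19.6 × (12.5)² = 11.18 × 19.6 × 156.25 ≈ 34,238.8 × g
Target RCF = 34,238.8 + 45,800 = 80,038.8 × g
(N/1000)² = 80,038.8 / 219.128 = 365.2605
N = 1000 × √365.2605 ≈ 19,111.8

N₂ ≈ 19110 RPM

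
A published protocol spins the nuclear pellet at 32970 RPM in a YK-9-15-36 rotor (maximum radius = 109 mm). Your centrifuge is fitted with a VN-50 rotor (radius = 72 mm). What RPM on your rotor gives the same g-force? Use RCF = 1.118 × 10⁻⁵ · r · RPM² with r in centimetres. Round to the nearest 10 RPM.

≈ 40570 RPM

Original rotor: r = 109 mm = 10.9 cm
RCF = 1.118 × 10⁻⁵ × r × N²
RCF_original = 1.118 × 10⁻⁵ × 10.9 × (32970)² = 1.118 × 10⁻⁵ × 10.9 × 1,087,020,900 ≈ 132,466.5 × g
Your rotor: r = 72 mm = 7.2 cm
132,466.5 = 1.118 × 10⁻⁵ × 7.2 × N²
N² = 132,466.5 / (8.0496 × 10⁻⁵) = 1,645,628,354
N ≈ √1,645,628,354 ≈ 40,566.3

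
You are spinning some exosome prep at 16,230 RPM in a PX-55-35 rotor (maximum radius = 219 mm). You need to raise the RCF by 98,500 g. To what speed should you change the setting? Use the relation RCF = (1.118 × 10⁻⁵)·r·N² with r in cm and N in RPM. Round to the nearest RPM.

25801 RPM

r = 219 mm = 21.9 cm
Current RCF = 1.118 × 10⁻⁵ × 21.9 × (16230)² = 1.118 × 10⁻⁵ × 21.9 × 263,412,900 ≈ 64,494.5 × g
Target RCF = 64,494.5 + 98,500 = 162,994.5 × g
N² = 162,994.5 / (24.4842 × 10⁻⁵) = 665,712,990
N ≈ √665,712,990 ≈ 25,801.4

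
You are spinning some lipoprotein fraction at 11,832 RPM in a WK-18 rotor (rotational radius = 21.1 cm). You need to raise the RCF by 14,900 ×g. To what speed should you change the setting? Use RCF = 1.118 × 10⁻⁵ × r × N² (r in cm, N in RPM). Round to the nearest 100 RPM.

≈ 14300 RPM

Current RCF = 1.118 × 10⁻⁵ × 21.1 × (11832)² = 1.118 × 10⁻⁵ × 21.1 × 139,996,224 ≈ 33,024.8 × g
Target RCF = 33,024.8 + 14,900 = 47,924.8 × g
N² = 47,924.8 / (23.5898 × 10⁻⁵) = 203,158,992
N ≈ √203,158,992 ≈ 14,253.4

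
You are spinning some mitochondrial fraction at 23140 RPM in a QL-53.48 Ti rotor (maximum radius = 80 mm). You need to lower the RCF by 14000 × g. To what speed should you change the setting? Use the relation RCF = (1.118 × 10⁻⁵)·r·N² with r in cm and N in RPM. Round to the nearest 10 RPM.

19470 RPM

r = 80 mm = 8.0 cm
Current RCF = 1.118 × 10⁻⁵ × 8 × (23140)² = 1.118 × 10⁻⁵ × 8 × 535,459,600 ≈ 47,891.5 × g
Target RCF = 47,891.5 − 14,000 = 33,891.5 × g
N² = 33,891.5 / (8.944 × 10⁻⁵) = 378,930,009
N ≈ √378,930,009 ≈ 19,466.1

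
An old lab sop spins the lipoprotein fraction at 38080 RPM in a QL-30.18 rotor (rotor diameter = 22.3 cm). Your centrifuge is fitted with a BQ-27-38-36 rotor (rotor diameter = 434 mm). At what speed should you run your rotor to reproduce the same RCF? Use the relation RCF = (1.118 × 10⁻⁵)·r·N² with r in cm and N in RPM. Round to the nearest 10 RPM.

Original rotor: r = 22.3 / 2 = 11.15 cm
RCF = 1.118 × 10⁻⁵ × r × N²
RCF_original = 1.118 × 10⁻⁵ × 11.15 × (38080)² = 1.118 × 10⁻⁵ × 11.15 × 1,450,086,400 ≈ 180,763.4 × g
Your rotor: r = 434 mm / 2 = 217 mm = 21.7 cm
180,763.4 = 1.118 × 10⁻⁵ × 21.7 × N²
N² = 180,763.4 / (24.2606 × 10⁻⁵) = 745,090,393
N ≈ √745,090,393 ≈ 27,296.3

≈ 27300 RPM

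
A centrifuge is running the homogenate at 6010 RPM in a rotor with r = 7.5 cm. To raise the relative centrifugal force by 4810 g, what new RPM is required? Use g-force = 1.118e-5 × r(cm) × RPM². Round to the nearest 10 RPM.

9670 RPM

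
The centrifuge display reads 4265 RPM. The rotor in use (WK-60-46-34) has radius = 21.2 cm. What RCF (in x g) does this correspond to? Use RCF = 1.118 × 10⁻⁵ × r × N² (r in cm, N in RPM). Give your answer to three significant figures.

≈ 4310 x g

RCF = 1.118 × 10⁻⁵ × 21.2 × (4265)² = 1.118 × 10⁻⁵ × 21.2 × 18,190,225 ≈ 4,311.4 × g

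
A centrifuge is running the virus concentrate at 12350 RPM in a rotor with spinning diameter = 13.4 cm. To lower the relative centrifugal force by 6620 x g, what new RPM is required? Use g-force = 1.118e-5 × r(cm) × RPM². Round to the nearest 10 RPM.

≈ 8010 RPM

r = 13.4 / 2 = 6.7 cm
Current RCF = 1.118 × 10⁻⁵ × 6.7 × (12350)² = 1.118 × 10⁻⁵ × 6.7 × 152,522,500 ≈ 11,424.9 × g
Target RCF = 11,424.9 − 6,620 = 4,804.9 × g
N² = 4,804.9 / (7.4906 × 10⁻⁵) = 64,145,729
N ≈ √64,145,729 ≈ 8,009.1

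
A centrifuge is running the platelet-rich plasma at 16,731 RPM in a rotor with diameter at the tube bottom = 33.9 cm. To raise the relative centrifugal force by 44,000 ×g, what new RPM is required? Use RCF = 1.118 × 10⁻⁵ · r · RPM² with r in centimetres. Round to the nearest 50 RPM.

N₂ ≈ 22650 RPM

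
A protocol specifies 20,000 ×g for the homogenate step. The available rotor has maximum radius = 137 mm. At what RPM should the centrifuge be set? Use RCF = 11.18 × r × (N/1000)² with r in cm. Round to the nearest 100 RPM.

r = 137 mm = 13.7 cm
RCF = 11.18 × r × (N/1000)²
20,000 = 11.18 × 13.7 × (N/1000)²
(N/1000)² = 20,000 / 153.166 = 130.5773
N = 1000 × √130.5773 ≈ 11,427.0

≈ 11400 RPM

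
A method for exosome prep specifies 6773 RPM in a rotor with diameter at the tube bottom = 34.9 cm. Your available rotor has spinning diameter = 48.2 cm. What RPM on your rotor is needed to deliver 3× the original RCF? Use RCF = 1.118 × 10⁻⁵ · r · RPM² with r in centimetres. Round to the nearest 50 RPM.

≈ 10000 RPM

Original rotor: r = 34.9 / 2 = 17.45 cm
RCF_original = 1.118 × 10⁻⁵ × 17.45 × (6773)² = 1.118 × 10⁻⁵ × 17.45 × 45,873,529 ≈ 8,949.5 × g
Target RCF = 3 × 8,949.5 ≈ 26,848.5 × g
Your rotor: r = 48.2 / 2 = 24.1 cm
26,848.5 = 1.118 × 10⁻⁵ × 24.1 × N²
N² = 26,848.5 / (26.9438 × 10⁻⁵) = 99,646,301
N ≈ √99,646,301 ≈ 9,982.3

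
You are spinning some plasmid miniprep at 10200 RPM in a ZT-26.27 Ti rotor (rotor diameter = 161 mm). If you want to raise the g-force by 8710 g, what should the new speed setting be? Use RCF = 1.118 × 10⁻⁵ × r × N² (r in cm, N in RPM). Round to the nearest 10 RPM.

14170 RPM

r = 161 mm / 2 = 80.5 mm = 8.05 cm
Current RCF = 1.118 × 10⁻⁵ × 8.05 × (10200)² = 1.118 × 10⁻⁵ × 8.05 × 104,040,000 ≈ 9,363.5 × g
Target RCF = 9,363.5 + 8,710 = 18,073.5 × g
N² = 18,073.5 / (8.9999 × 10⁻⁵) = 200,818,898
N ≈ √200,818,898 ≈ 14,171.1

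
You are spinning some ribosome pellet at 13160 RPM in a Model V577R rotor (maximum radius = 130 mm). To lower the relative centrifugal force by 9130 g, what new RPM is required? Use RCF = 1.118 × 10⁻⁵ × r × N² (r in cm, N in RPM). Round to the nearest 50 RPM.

N₂ ≈ 10500 RPM

r = 130 mm = 13.0 cm
Current RCF = 1.118 × 10⁻⁵ × 13 × (13160)² = 1.118 × 10⁻⁵ × 13 × 173,185,600 ≈ 25,170.8 × g
Target RCF = 25,170.8 − 9,130 = 16,040.8 × g
N² = 16,040.8 / (14.534 × 10⁻⁵) = 110,367,414
N ≈ √110,367,414 ≈ 10,505.6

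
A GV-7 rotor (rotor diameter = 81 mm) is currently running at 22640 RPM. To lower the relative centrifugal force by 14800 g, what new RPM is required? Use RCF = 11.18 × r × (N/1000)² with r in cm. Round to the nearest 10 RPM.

r = 81 mm / 2 = 40.5 mm = 4.05 cm
Current RCF = 11.18 × 4.05 × (22.64)² = 11.18 × 4.05 × 512.5696 ≈ 23,208.6 × g
Target RCF = 23,208.6 − 14,800 = 8,408.6 × g
(N/1000)² = 8,408.6 / 45.279 = 185.7064
N = 1000 × √185.7064 ≈ 13,627.4

13630 RPM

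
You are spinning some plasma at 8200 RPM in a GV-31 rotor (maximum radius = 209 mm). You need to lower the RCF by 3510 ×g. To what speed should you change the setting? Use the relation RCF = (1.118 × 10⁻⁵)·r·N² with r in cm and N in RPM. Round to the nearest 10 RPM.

r = 209 mm = 20.9 cm
Current RCF = 1.118 × 10⁻⁵ × 20.9 × (8200)² = 1.118 × 10⁻⁵ × 20.9 × 67,240,000 ≈ 15,711.4 × g
Target RCF = 15,711.4 − 3,510 = 12,201.4 × g
N² = 12,201.4 / (23.3662 × 10⁻⁵) = 52,218,161
N ≈ √52,218,161 ≈ 7,226.2

7230 RPM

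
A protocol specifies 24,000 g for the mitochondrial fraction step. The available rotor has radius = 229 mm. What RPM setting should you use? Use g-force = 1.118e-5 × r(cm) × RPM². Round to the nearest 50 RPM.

r = 229 mm = 22.9 cm
RCF = 1.118 × 10⁻⁵ × r × N²
24,000 = 1.118 × 10⁻⁵ × 22.9 × N²
N² = 24,000 / (25.6022 × 10⁻⁵) = 93,741,944
N ≈ √93,741,944 ≈ 9,682.0

N ≈ 9700 RPM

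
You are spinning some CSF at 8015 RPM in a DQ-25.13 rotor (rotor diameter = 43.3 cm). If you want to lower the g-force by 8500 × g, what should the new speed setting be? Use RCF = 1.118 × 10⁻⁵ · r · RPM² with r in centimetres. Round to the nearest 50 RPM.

≈ 5400 RPM

r = 43.3 / 2 = 21.65 cm
Current RCF = 1.118 × 10⁻⁵ × 21.65 × (8015)² = 1.118 × 10⁻⁵ × 21.65 × 64,240,225 ≈ 15,549.2 × g
Target RCF = 15,549.2 − 8,500 = 7,049.2 × g
N² = 7,049.2 / (24.2047 × 10⁻⁵) = 29,123,269
N ≈ √29,123,269 ≈ 5,396.6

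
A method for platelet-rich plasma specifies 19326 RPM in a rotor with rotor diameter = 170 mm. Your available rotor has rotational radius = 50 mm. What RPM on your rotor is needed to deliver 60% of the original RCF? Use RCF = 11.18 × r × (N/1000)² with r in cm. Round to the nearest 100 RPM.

Original rotor: r = 170 mm / 2 = 85 mm = 8.5 cm
RCF = 11.18 × r × (N/1000)²
RCF_original = 11.18 × 8.5 × (19.326)² = 11.18 × 8.5 × 373.494276 ≈ 35,493.2 × g
Target RCF = 0.6 × 35,493.2 ≈ 21,295.9 × g
Your rotor: r = 50 mm = 5.0 cm
21,295.9 = 11.18 × 5 × (N/1000)²
(N/1000)² = 21,295.9 / 55.9 = 380.9642
N = 1000 × √380.9642 ≈ 19,518.3

≈ 19500 RPM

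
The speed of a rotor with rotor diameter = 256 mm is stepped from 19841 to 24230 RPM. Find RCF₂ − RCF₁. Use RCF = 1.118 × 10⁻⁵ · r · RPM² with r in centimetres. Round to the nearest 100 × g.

r = 256 mm / 2 = 128 mm = 12.8 cm
RCF₁ = 1.118 × 10⁻⁵ × 12.8 × (19841)² = 1.118 × 10⁻⁵ × 12.8 × 393,665,281 ≈ 56,335.1 × g
RCF₂ = 1.118 × 10⁻⁵ × 12.8 × (24230)² = 1.118 × 10⁻⁵ × 12.8 × 587,092,900 ≈ 84,015.3 × g
Increase = 84,015.3 − 56,335.1 = 27,680.2

≈ 27700 ×g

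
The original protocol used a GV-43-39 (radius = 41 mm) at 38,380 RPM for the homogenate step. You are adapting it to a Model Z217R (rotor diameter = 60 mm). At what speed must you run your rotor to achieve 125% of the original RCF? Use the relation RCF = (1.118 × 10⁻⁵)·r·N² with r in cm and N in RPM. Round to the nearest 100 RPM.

Original rotor: r = 41 mm = 4.1 cm
RCF_original = 1.118 × 10⁻⁵ × 4.1 × (38380)² = 1.118 × 10⁻⁵ × 4.1 × 1,473,024,400 ≈ 67,520.5 × g
Target RCF = 1.25 × 67,520.5 ≈ 84,400.6 × g
Your rotor: r = 60 mm / 2 = 30 mm = 3 cm
84,400.6 = 1.118 × 10⁻⁵ × 3 × N²
N² = 84,400.6 / (3.354 × 10⁻⁵) = 2,516,416,219
N ≈ √2,516,416,219 ≈ 50,163.9

≈ 50200 RPM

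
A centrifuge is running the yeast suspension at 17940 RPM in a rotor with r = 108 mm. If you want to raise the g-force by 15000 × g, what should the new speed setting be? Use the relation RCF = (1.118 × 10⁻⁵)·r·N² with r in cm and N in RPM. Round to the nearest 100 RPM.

≈ 21100 RPM

r = 108 mm = 10.8 cm
Current RCF = 1.118 × 10⁻⁵ × 10.8 × (17940)² = 1.118 × 10⁻⁵ × 10.8 × 321,843,600 ≈ 38,860.7 × g
Target RCF = 38,860.7 + 15,000 = 53,860.7 × g
N² = 53,860.7 / (12.0744 × 10⁻⁵) = 446,073,511
N ≈ √446,073,511 ≈ 21,120.5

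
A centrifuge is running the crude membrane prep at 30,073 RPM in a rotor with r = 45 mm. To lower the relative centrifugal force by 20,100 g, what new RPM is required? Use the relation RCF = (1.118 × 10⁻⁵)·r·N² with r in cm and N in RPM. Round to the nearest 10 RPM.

N₂ ≈ 22470 RPM

r = 45 mm = 4.5 cm
Current RCF = 1.118 × 10⁻⁵ × 4.5 × (30073)² = 1.118 × 10⁻⁵ × 4.5 × 904,385,329 ≈ 45,499.6 × g
Target RCF = 45,499.6 − 20,100 = 25,399.6 × g
N² = 25,399.6 / (5.031 × 10⁻⁵) = 504,861,856
N ≈ √504,861,856 ≈ 22,469.1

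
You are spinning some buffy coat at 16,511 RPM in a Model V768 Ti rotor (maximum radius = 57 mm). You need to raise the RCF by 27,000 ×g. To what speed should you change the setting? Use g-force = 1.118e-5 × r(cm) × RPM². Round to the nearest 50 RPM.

r = 57 mm = 5.7 cm
Current RCF = 1.118 × 10⁻⁵ × 5.7 × (16511)² = 1.118 × 10⁻⁵ × 5.7 × 272,613,121 ≈ 17,372.5 × g
Target RCF = 17,372.5 + 27,000 = 44,372.5 × g
N² = 44,372.5 / (6.3726 × 10⁻⁵) = 696,301,353
N ≈ √696,301,353 ≈ 26,387.5

N₂ ≈ 26400 RPM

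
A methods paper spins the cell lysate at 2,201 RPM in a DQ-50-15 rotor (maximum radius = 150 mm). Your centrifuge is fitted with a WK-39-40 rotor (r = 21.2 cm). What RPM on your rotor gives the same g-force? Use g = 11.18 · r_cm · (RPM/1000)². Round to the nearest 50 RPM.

≈ 1850 RPM

Original rotor: r = 150 mm = 15.0 cm
RCF_original = 11.18 × 15 × (2.201)² = 11.18 × 15 × 4.844401 ≈ 812.4 × g
812.4 = 11.18 × 21.2 × (N/1000)²
(N/1000)² = 812.4 / 237.016 = 3.427617
N = 1000 × √3.427617 ≈ 1,851.4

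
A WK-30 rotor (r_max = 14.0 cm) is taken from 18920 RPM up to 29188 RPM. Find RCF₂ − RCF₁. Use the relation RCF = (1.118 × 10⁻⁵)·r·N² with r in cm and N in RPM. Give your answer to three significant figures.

77300 × g

RCF₁ = 1.118 × 10⁻⁵ × 14 × (18920)² = 1.118 × 10⁻⁵ × 14 × 357,966,400 ≈ 56,028.9 × g
RCF₂ = 1.118 × 10⁻⁵ × 14 × (29188)² = 1.118 × 10⁻⁵ × 14 × 851,939,344 ≈ 133,345.5 × g
Increase = 133,345.5 − 56,028.9 = 77,316.6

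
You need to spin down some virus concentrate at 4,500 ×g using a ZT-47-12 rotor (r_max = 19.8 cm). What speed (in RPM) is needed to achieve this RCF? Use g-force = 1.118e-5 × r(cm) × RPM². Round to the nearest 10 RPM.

≈ 4510 RPM

RCF = 1.118 × 10⁻⁵ × r × N²
4,500 = 1.118 × 10⁻⁵ × 19.8 × N²
N² = 4,500 / (22.1364 × 10⁻⁵) = 20,328,509
N ≈ √20,328,509 ≈ 4,508.7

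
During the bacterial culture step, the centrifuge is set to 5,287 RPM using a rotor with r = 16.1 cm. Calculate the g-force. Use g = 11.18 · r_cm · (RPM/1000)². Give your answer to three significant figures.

≈ 5030 g

RCF = 11.18 × 16.1 × (5.287)² = 11.18 × 16.1 × 27.952369 ≈ 5,031.4 × g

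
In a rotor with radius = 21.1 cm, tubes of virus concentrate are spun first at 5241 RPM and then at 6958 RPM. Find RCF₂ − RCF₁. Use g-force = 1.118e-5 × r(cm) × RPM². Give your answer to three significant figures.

≈ 4940 × g

RCF₁ = 1.118 × 10⁻⁵ × 21.1 × (5241)² = 1.118 × 10⁻⁵ × 21.1 × 27,468,081 ≈ 6,479.7 × g
RCF₂ = 1.118 × 10⁻⁵ × 21.1 × (6958)² = 1.118 × 10⁻⁵ × 21.1 × 48,413,764 ≈ 11,420.7 × g
Increase = 11,420.7 − 6,479.7 = 4,941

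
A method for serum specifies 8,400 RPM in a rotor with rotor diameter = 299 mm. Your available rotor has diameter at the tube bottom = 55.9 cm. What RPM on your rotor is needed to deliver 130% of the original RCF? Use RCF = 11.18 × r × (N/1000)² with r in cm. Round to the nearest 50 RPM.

Original rotor: r = 299 mm / 2 = 149.5 mm = 14.95 cm
RCF_original = 11.18 × 14.95 × (8.4)² = 11.18 × 14.95 × 70.56 ≈ 11,793.5 × g
Target RCF = 1.3 × 11,793.5 ≈ 15,331.6 × g
Your rotor: r = 55.9 / 2 = 27.95 cm
15,331.6 = 11.18 × 27.95 × (N/1000)²
(N/1000)² = 15,331.6 / 312.481 = 49.0641
N = 1000 × √49.0641 ≈ 7,004.6

7000 RPM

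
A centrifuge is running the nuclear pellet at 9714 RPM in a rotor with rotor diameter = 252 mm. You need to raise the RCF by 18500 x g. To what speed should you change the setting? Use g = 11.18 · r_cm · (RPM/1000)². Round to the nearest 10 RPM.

r = 252 mm / 2 = 126 mm = 12.6 cm
Current RCF = 11.18 × 12.6 × (9.714)² = 11.18 × 12.6 × 94.361796 ≈ 13,292.6 × g
Target RCF = 13,292.6 + 18,500 = 31,792.6 × g
(N/1000)² = 31,792.6 / 140.868 = 225.6907
N = 1000 × √225.6907 ≈ 15,023.0

N₂ ≈ 15020 RPM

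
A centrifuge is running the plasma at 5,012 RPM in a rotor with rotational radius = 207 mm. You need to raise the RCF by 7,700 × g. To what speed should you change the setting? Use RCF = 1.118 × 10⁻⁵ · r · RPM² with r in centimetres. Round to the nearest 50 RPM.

7650 RPM

r = 207 mm = 20.7 cm
Current RCF = 1.118 × 10⁻⁵ × 20.7 × (5012)² = 1.118 × 10⁻⁵ × 20.7 × 25,120,144 ≈ 5,813.5 × g
Target RCF = 5,813.5 + 7,700 = 13,513.5 × g
N² = 13,513.5 / (23.1426 × 10⁻⁵) = 58,392,315
N ≈ √58,392,315 ≈ 7,641.5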